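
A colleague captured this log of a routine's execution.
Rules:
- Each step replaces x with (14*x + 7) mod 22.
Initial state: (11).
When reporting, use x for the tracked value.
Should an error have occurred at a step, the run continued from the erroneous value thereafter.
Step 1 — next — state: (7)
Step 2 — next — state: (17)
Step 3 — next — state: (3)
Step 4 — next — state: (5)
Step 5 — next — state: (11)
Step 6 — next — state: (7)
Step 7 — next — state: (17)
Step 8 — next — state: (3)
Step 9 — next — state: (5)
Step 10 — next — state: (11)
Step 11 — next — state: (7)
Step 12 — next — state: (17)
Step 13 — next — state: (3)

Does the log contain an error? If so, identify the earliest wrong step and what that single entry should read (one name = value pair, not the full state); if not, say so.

no error

step 1: x = (14*11 + 7) mod 22 = 7 -> agrees with the log
step 2: x = (14*7 + 7) mod 22 = 17 -> verified
step 3: x = (14*17 + 7) mod 22 = 3 -> no discrepancy
step 4: x = (14*3 + 7) mod 22 = 5 -> agrees with the log
step 5: x = (14*5 + 7) mod 22 = 11 -> in agreement
step 6: x = (14*11 + 7) mod 22 = 7 -> agrees with the log
step 7: x = (14*7 + 7) mod 22 = 17 -> confirmed correct
step 8: x = (14*17 + 7) mod 22 = 3 -> in agreement
step 9: x = (14*3 + 7) mod 22 = 5 -> checks out
step 10: x = (14*5 + 7) mod 22 = 11 -> consistent with the log
step 11: x = (14*11 + 7) mod 22 = 7 -> no discrepancy
step 12: x = (14*7 + 7) mod 22 = 17 -> checks out
step 13: x = (14*17 + 7) mod 22 = 3 -> exactly as logged
The whole run recomputes cleanly — no discrepancies.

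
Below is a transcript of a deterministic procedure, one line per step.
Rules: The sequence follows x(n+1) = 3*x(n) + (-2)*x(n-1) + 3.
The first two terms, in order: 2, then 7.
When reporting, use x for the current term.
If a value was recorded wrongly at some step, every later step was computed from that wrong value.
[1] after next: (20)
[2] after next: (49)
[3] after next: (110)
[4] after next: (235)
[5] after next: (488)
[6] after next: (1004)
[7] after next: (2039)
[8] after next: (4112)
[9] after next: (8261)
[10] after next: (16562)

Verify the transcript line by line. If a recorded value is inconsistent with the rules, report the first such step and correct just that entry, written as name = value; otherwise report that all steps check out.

Recomputing the run from the initial state:
step 1: x = 20
step 2: x = 49
step 3: x = 110
step 4: x = 235
step 5: x = 488
step 6: x = 997
step 7: x = 2018
step 8: x = 4063
step 9: x = 8156
step 10: x = 16345
The first disagreement with the transcript is at step 6, where the value should be x = 997.

step 6, x = 997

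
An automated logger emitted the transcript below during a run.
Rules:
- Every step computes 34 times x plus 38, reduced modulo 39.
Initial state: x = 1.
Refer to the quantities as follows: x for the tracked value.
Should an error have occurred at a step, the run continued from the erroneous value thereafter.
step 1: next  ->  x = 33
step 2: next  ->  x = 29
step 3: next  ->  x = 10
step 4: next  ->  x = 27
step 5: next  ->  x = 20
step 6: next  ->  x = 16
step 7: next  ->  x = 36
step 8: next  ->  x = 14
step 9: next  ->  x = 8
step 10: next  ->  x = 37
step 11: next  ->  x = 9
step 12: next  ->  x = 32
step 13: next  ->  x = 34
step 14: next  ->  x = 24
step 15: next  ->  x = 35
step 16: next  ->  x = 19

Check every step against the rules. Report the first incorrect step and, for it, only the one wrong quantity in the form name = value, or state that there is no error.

step 1: x = (34*1 + 38) mod 39 = 33 -> in agreement
step 2: x = (34*33 + 38) mod 39 = 29 -> verified
step 3: x = (34*29 + 38) mod 39 = 10 -> same as recorded
step 4: x = (34*10 + 38) mod 39 = 27 -> checks out
step 5: x = (34*27 + 38) mod 39 = 20 -> in agreement
step 6: x = (34*20 + 38) mod 39 = 16 -> same as recorded
step 7: x = (34*16 + 38) mod 39 = 36 -> verified
step 8: x = (34*36 + 38) mod 39 = 14 -> consistent with the transcript
step 9: x = (34*14 + 38) mod 39 = 7 -> this is not what the transcript shows
First incorrect step: 9; the correct value is x = 7.

step 9, x = 7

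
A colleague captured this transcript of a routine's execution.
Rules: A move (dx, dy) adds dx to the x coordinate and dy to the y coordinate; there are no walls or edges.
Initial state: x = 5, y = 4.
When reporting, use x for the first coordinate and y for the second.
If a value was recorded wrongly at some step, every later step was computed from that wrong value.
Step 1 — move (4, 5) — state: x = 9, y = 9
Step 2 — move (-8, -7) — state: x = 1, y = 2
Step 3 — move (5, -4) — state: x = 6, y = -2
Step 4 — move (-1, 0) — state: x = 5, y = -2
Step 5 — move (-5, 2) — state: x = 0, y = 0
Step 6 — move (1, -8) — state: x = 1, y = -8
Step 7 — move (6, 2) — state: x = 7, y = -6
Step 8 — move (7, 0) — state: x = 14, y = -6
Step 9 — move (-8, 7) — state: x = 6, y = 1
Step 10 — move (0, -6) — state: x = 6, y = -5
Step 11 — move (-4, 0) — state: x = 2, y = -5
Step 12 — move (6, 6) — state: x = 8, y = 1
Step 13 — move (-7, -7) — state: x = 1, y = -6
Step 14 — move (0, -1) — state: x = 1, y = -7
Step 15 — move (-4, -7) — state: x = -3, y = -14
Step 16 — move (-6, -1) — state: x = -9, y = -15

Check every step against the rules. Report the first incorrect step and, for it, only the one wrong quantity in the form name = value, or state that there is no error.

1. x = 5 + (4) = 9, y = 4 + (5) = 9 (in agreement)
2. x = 9 + (-8) = 1, y = 9 + (-7) = 2 (verified)
3. x = 1 + (5) = 6, y = 2 + (-4) = -2 (checks out)
4. x = 6 + (-1) = 5, y = -2 + (0) = -2 (confirmed correct)
5. x = 5 + (-5) = 0, y = -2 + (2) = 0 (matches)
6. x = 0 + (1) = 1, y = 0 + (-8) = -8 (in agreement)
7. x = 1 + (6) = 7, y = -8 + (2) = -6 (no discrepancy)
8. x = 7 + (7) = 14, y = -6 + (0) = -6 (confirmed correct)
9. x = 14 + (-8) = 6, y = -6 + (7) = 1 (verified)
10. x = 6 + (0) = 6, y = 1 + (-6) = -5 (matches)
11. x = 6 + (-4) = 2, y = -5 + (0) = -5 (confirmed correct)
12. x = 2 + (6) = 8, y = -5 + (6) = 1 (verified)
13. x = 8 + (-7) = 1, y = 1 + (-7) = -6 (same as recorded)
14. x = 1 + (0) = 1, y = -6 + (-1) = -7 (confirmed correct)
15. x = 1 + (-4) = -3, y = -7 + (-7) = -14 (confirmed correct)
16. x = -3 + (-6) = -9, y = -14 + (-1) = -15 (no discrepancy)
Nothing is out of place; the run is error-free.

no error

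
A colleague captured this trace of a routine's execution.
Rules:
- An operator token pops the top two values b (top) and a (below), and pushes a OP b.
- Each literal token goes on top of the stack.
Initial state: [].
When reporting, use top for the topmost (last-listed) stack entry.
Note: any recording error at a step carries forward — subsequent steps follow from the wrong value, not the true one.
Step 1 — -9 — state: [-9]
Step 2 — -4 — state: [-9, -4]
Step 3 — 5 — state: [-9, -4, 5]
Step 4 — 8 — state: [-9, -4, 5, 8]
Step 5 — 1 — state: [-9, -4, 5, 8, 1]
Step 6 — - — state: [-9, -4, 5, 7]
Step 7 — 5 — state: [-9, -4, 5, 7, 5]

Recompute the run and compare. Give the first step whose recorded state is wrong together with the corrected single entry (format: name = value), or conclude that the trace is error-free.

no error

Step 1: push -9: top = -9 — in agreement.
Step 2: push -4: top = -4 — matches.
Step 3: push 5: top = 5 — same as recorded.
Step 4: push 8: top = 8 — same as recorded.
Step 5: push 1: top = 1 — checks out.
Step 6: 8 - 1 = 7 — confirmed correct.
Step 7: push 5: top = 5 — checks out.
Nothing is out of place; the run is error-free.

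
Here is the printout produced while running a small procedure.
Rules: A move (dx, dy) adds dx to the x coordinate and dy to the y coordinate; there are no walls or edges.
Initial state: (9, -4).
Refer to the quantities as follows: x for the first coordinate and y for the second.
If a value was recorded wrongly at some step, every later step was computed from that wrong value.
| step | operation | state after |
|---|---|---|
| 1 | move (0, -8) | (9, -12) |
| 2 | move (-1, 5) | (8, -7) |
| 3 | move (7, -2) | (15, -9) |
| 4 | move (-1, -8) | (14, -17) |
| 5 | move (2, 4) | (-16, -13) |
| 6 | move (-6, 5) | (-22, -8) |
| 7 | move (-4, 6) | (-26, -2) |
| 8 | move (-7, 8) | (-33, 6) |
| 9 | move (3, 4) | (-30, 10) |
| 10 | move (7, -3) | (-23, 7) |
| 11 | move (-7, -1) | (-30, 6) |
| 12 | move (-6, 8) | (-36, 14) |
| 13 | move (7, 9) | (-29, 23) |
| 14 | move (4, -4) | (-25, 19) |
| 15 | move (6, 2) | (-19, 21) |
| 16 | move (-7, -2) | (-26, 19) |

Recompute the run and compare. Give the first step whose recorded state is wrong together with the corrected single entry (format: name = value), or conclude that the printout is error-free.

step 5, x = 16

Recomputing the run from the initial state:
step 1: x = 9, y = -12
step 2: x = 8, y = -7
step 3: x = 15, y = -9
step 4: x = 14, y = -17
step 5: x = 16, y = -13
step 6: x = 10, y = -8
step 7: x = 6, y = -2
step 8: x = -1, y = 6
step 9: x = 2, y = 10
step 10: x = 9, y = 7
step 11: x = 2, y = 6
step 12: x = -4, y = 14
step 13: x = 3, y = 23
step 14: x = 7, y = 19
step 15: x = 13, y = 21
step 16: x = 6, y = 19
The first disagreement with the printout is at step 5, where the value should be x = 16.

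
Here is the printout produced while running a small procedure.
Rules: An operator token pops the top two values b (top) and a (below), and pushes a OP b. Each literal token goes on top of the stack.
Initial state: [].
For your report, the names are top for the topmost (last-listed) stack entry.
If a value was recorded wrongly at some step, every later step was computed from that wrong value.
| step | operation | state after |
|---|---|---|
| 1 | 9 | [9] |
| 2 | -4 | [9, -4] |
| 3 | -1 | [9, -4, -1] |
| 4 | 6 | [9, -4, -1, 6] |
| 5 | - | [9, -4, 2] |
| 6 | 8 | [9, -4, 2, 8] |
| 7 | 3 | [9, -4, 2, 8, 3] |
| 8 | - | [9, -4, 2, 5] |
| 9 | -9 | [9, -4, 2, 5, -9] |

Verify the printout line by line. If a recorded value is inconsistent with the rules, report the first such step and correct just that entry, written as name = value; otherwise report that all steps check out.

step 5, top = -7

1. push 9: top = 9 (matches)
2. push -4: top = -4 (no discrepancy)
3. push -1: top = -1 (no discrepancy)
4. push 6: top = 6 (consistent with the printout)
5. -1 - 6 = -7 (not what was recorded)
First incorrect step: 5; the correct value is top = -7.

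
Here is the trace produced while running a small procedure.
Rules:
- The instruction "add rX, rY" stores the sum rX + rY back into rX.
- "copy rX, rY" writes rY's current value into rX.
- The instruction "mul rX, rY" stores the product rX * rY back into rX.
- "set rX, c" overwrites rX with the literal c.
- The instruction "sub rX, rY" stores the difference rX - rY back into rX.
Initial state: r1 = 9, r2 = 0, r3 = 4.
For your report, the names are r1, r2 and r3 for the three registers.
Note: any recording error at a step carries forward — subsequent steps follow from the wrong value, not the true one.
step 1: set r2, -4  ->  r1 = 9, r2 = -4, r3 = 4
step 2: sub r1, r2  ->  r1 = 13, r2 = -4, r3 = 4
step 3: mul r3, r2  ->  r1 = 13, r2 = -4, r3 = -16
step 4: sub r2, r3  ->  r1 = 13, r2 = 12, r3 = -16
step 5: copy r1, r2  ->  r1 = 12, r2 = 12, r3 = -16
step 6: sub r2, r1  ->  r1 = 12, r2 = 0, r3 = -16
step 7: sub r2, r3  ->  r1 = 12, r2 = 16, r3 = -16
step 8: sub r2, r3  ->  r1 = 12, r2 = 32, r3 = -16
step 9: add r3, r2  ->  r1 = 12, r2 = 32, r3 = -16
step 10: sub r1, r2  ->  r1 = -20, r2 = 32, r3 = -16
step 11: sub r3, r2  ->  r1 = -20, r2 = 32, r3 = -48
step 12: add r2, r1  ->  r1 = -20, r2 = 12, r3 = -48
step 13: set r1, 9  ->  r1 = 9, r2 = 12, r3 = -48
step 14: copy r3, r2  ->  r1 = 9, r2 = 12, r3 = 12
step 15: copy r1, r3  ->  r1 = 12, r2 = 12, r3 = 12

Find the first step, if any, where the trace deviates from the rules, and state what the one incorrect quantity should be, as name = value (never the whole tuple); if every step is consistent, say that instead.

step 9, r3 = 16

Step 1: r2 = -4 — confirmed correct.
Step 2: r1 = 9 - -4 = 13 — confirmed correct.
Step 3: r3 = 4 * -4 = -16 — exactly as logged.
Step 4: r2 = -4 - -16 = 12 — exactly as logged.
Step 5: r1 = 12 — same as recorded.
Step 6: r2 = 12 - 12 = 0 — no discrepancy.
Step 7: r2 = 0 - -16 = 16 — no discrepancy.
Step 8: r2 = 16 - -16 = 32 — same as recorded.
Step 9: r3 = -16 + 32 = 16 — the entry is off here.
First incorrect step: 9; the correct value is r3 = 16.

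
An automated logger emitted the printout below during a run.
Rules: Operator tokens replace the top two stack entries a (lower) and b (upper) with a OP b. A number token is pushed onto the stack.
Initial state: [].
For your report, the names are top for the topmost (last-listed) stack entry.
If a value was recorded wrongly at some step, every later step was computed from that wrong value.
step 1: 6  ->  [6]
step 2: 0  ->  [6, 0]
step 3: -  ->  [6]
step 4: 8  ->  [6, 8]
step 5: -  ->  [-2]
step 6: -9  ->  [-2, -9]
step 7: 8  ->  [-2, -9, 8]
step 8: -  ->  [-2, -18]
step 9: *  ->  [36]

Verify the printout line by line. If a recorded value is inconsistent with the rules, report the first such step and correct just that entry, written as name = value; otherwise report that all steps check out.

Recomputing the run from the initial state:
step 1: [6]
step 2: [6, 0]
step 3: [6]
step 4: [6, 8]
step 5: [-2]
step 6: [-2, -9]
step 7: [-2, -9, 8]
step 8: [-2, -17]
step 9: [34]
The first disagreement with the printout is at step 8, where the value should be top = -17.

step 8, top = -17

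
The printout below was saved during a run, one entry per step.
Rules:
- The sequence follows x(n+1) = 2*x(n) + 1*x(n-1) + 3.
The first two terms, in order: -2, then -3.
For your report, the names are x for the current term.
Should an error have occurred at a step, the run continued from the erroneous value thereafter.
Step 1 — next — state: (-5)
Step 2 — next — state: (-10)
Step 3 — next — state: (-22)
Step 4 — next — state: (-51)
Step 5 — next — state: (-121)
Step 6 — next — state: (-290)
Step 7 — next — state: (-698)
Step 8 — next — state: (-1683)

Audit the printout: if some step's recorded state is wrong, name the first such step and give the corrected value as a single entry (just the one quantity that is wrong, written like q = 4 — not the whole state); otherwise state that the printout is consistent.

1. x = 2*(-3) + (1)*(-2) + (3) = -5 (same as recorded)
2. x = 2*(-5) + (1)*(-3) + (3) = -10 (same as recorded)
3. x = 2*(-10) + (1)*(-5) + (3) = -22 (agrees with the printout)
4. x = 2*(-22) + (1)*(-10) + (3) = -51 (in agreement)
5. x = 2*(-51) + (1)*(-22) + (3) = -121 (verified)
6. x = 2*(-121) + (1)*(-51) + (3) = -290 (matches)
7. x = 2*(-290) + (1)*(-121) + (3) = -698 (same as recorded)
8. x = 2*(-698) + (1)*(-290) + (3) = -1683 (no discrepancy)
Each recorded entry agrees with the recomputation.

no error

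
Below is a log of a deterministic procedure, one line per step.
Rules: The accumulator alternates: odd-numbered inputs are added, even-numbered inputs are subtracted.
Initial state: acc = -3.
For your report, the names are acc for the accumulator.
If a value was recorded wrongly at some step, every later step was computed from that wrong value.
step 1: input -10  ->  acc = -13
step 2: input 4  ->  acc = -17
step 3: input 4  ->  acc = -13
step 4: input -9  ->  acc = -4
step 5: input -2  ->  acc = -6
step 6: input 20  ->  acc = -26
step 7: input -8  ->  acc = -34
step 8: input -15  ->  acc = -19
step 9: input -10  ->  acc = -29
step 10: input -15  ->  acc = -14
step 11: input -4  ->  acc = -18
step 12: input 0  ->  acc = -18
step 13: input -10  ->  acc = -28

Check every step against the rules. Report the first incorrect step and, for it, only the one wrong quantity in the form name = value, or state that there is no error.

no error

step 1: acc = -3 + -10 = -13 -> same as recorded
step 2: acc = -13 - 4 = -17 -> verified
step 3: acc = -17 + 4 = -13 -> checks out
step 4: acc = -13 - -9 = -4 -> matches
step 5: acc = -4 + -2 = -6 -> no discrepancy
step 6: acc = -6 - 20 = -26 -> checks out
step 7: acc = -26 + -8 = -34 -> checks out
step 8: acc = -34 - -15 = -19 -> no discrepancy
step 9: acc = -19 + -10 = -29 -> consistent with the log
step 10: acc = -29 - -15 = -14 -> exactly as logged
step 11: acc = -14 + -4 = -18 -> verified
step 12: acc = -18 - 0 = -18 -> exactly as logged
step 13: acc = -18 + -10 = -28 -> no discrepancy
All entries verified; no error found.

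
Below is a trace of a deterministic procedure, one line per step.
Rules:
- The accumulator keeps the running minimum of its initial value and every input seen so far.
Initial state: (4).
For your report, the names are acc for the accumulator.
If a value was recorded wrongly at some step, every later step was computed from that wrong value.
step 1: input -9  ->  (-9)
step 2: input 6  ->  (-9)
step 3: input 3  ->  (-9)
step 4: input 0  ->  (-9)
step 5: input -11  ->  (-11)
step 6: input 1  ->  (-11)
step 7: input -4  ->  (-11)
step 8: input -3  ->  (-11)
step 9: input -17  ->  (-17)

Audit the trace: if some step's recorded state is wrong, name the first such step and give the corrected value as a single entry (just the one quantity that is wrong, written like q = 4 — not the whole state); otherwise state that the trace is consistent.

Recomputing the run from the initial state:
step 1: acc = -9
step 2: acc = -9
step 3: acc = -9
step 4: acc = -9
step 5: acc = -11
step 6: acc = -11
step 7: acc = -11
step 8: acc = -11
step 9: acc = -17
This matches the trace at every step.

no error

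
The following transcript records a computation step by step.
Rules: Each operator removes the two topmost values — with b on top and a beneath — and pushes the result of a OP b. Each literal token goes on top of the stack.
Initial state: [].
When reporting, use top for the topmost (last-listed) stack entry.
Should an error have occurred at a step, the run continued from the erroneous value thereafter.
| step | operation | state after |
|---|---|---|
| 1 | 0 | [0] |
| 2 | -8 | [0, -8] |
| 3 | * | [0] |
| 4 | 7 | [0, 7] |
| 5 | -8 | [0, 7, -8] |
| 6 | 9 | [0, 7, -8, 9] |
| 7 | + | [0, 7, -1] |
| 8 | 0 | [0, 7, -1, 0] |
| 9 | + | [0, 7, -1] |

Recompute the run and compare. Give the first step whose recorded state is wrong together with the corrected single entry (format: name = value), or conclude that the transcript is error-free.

step 7, top = 1

Recomputing the run from the initial state:
step 1: [0]
step 2: [0, -8]
step 3: [0]
step 4: [0, 7]
step 5: [0, 7, -8]
step 6: [0, 7, -8, 9]
step 7: [0, 7, 1]
step 8: [0, 7, 1, 0]
step 9: [0, 7, 1]
The first disagreement with the transcript is at step 7, where the value should be top = 1.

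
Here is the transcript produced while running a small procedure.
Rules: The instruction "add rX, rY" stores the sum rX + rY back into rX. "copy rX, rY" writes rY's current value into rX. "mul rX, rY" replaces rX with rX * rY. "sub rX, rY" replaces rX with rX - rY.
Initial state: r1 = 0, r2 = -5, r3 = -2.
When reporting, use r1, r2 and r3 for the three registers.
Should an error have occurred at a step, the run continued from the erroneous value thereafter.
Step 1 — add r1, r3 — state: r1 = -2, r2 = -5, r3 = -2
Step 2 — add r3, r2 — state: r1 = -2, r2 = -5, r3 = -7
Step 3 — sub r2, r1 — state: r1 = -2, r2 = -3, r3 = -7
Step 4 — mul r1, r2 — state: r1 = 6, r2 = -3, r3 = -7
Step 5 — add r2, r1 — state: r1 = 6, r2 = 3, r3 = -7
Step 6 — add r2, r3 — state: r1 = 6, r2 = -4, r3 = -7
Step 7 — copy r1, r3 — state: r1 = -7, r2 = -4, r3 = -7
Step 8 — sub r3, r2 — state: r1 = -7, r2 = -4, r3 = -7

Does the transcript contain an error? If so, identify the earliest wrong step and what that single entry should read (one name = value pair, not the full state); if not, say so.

step 8, r3 = -3

Step 1: r1 = 0 + -2 = -2 — in agreement.
Step 2: r3 = -2 + -5 = -7 — no discrepancy.
Step 3: r2 = -5 - -2 = -3 — checks out.
Step 4: r1 = -2 * -3 = 6 — confirmed correct.
Step 5: r2 = -3 + 6 = 3 — no discrepancy.
Step 6: r2 = 3 + -7 = -4 — in agreement.
Step 7: r1 = -7 — agrees with the transcript.
Step 8: r3 = -7 - -4 = -3 — first mismatch against the transcript.
First incorrect step: 8; the correct value is r3 = -3.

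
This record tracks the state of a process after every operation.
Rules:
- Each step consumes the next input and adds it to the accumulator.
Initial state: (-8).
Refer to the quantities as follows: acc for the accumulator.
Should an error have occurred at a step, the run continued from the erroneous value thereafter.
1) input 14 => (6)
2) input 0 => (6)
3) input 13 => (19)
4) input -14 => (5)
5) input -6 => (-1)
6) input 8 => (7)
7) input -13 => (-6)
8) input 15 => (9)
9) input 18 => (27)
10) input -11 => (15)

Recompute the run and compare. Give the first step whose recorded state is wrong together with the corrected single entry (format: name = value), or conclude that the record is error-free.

step 10, acc = 16

Recomputing the run from the initial state:
step 1: acc = 6
step 2: acc = 6
step 3: acc = 19
step 4: acc = 5
step 5: acc = -1
step 6: acc = 7
step 7: acc = -6
step 8: acc = 9
step 9: acc = 27
step 10: acc = 16
The first disagreement with the record is at step 10, where the value should be acc = 16.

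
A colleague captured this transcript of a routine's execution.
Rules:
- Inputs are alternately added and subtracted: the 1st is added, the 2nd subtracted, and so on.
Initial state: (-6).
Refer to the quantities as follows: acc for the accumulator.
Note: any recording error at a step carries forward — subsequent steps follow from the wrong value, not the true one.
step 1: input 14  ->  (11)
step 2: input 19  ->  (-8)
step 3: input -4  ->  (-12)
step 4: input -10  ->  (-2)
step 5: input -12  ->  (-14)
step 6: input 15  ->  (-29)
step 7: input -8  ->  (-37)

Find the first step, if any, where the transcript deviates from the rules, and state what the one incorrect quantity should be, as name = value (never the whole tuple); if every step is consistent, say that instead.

step 1, acc = 8

step 1: acc = -6 + 14 = 8 -> the recorded entry deviates here
So the first discrepancy is step 1, where the right value is acc = 8.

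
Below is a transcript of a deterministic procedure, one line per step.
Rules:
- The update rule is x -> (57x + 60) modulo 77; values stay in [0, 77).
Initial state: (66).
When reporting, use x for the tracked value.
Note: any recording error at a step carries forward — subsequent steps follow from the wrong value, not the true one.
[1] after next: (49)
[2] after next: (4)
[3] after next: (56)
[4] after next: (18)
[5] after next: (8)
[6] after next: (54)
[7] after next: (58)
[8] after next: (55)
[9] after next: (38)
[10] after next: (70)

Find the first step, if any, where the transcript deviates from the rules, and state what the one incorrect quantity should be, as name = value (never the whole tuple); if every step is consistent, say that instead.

Recomputing the run from the initial state:
step 1: x = 49
step 2: x = 4
step 3: x = 57
step 4: x = 75
step 5: x = 23
step 6: x = 62
step 7: x = 52
step 8: x = 21
step 9: x = 25
step 10: x = 22
The first disagreement with the transcript is at step 3, where the value should be x = 57.

step 3, x = 57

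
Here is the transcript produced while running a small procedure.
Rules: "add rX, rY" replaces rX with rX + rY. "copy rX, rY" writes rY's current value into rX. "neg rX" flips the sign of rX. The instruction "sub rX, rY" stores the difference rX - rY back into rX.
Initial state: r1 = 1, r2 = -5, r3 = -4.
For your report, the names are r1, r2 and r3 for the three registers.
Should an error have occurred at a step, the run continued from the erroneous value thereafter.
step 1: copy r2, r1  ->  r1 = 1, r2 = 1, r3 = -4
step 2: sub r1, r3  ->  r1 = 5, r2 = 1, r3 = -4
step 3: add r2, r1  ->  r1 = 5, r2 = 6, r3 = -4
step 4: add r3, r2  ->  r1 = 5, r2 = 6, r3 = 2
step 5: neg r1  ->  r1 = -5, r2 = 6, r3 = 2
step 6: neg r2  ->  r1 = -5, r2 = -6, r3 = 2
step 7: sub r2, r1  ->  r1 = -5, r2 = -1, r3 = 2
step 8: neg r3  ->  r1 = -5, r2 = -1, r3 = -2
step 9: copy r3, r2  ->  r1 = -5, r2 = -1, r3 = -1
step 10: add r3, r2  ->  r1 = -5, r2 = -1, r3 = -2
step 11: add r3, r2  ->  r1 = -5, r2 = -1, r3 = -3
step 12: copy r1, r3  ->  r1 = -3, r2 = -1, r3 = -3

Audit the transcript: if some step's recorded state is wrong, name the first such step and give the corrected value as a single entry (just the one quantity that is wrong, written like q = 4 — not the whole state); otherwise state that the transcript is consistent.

no error

Recomputing the run from the initial state:
step 1: r1 = 1, r2 = 1, r3 = -4
step 2: r1 = 5, r2 = 1, r3 = -4
step 3: r1 = 5, r2 = 6, r3 = -4
step 4: r1 = 5, r2 = 6, r3 = 2
step 5: r1 = -5, r2 = 6, r3 = 2
step 6: r1 = -5, r2 = -6, r3 = 2
step 7: r1 = -5, r2 = -1, r3 = 2
step 8: r1 = -5, r2 = -1, r3 = -2
step 9: r1 = -5, r2 = -1, r3 = -1
step 10: r1 = -5, r2 = -1, r3 = -2
step 11: r1 = -5, r2 = -1, r3 = -3
step 12: r1 = -3, r2 = -1, r3 = -3
This matches the transcript at every step.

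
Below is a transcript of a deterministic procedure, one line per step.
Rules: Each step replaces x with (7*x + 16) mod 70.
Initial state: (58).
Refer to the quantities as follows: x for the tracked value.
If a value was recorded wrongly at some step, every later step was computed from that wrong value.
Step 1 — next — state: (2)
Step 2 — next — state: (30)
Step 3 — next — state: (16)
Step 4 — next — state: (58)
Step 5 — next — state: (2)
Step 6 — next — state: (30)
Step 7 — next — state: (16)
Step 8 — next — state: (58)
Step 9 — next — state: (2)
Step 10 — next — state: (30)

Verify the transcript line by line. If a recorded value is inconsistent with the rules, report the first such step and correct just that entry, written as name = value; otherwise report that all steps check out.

no error

Step 1: x = (7*58 + 16) mod 70 = 2 — checks out.
Step 2: x = (7*2 + 16) mod 70 = 30 — same as recorded.
Step 3: x = (7*30 + 16) mod 70 = 16 — exactly as logged.
Step 4: x = (7*16 + 16) mod 70 = 58 — exactly as logged.
Step 5: x = (7*58 + 16) mod 70 = 2 — no discrepancy.
Step 6: x = (7*2 + 16) mod 70 = 30 — no discrepancy.
Step 7: x = (7*30 + 16) mod 70 = 16 — agrees with the transcript.
Step 8: x = (7*16 + 16) mod 70 = 58 — same as recorded.
Step 9: x = (7*58 + 16) mod 70 = 2 — checks out.
Step 10: x = (7*2 + 16) mod 70 = 30 — agrees with the transcript.
All entries verified; no error found.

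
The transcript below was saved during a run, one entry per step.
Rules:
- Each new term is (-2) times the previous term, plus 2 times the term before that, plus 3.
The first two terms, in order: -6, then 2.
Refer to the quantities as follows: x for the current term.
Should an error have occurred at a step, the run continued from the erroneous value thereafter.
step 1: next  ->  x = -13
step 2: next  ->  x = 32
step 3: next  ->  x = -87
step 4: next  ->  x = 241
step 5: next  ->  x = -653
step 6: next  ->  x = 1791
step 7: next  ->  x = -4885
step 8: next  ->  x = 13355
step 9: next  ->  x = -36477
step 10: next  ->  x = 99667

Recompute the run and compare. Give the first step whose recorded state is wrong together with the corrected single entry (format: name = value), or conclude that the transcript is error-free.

Step 1: x = -2*(2) + (2)*(-6) + (3) = -13 — matches.
Step 2: x = -2*(-13) + (2)*(2) + (3) = 33 — the transcript has a different value.
The audit stops at step 2: the recorded entry is wrong and should be x = 33.

step 2, x = 33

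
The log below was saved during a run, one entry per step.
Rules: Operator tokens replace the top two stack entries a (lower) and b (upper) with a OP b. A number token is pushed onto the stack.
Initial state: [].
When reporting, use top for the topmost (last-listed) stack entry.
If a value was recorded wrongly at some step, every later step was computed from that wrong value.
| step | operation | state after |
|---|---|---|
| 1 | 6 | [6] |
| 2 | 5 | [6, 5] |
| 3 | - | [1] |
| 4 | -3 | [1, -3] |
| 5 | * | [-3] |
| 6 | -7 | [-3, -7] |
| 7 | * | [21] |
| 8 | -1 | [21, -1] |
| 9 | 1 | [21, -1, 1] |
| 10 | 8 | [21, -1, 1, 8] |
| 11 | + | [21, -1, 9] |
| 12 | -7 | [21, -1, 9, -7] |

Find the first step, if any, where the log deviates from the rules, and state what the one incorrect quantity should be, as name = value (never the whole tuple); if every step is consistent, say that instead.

no error

step 1: push 6: top = 6 -> no discrepancy
step 2: push 5: top = 5 -> agrees with the log
step 3: 6 - 5 = 1 -> confirmed correct
step 4: push -3: top = -3 -> exactly as logged
step 5: 1 * -3 = -3 -> confirmed correct
step 6: push -7: top = -7 -> matches
step 7: -3 * -7 = 21 -> matches
step 8: push -1: top = -1 -> confirmed correct
step 9: push 1: top = 1 -> checks out
step 10: push 8: top = 8 -> exactly as logged
step 11: 1 + 8 = 9 -> in agreement
step 12: push -7: top = -7 -> confirmed correct
Every step is consistent.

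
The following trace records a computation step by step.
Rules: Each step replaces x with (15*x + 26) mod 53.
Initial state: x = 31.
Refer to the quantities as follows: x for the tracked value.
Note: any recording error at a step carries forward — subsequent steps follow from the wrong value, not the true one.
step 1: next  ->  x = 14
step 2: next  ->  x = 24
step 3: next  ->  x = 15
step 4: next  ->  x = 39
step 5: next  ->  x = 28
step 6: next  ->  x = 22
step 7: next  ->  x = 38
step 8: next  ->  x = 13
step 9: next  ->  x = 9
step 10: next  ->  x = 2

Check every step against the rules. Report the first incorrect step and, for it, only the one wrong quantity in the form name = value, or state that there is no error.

Recomputing the run from the initial state:
step 1: x = 14
step 2: x = 24
step 3: x = 15
step 4: x = 39
step 5: x = 28
step 6: x = 22
step 7: x = 38
step 8: x = 13
step 9: x = 9
step 10: x = 2
This matches the trace at every step.

no error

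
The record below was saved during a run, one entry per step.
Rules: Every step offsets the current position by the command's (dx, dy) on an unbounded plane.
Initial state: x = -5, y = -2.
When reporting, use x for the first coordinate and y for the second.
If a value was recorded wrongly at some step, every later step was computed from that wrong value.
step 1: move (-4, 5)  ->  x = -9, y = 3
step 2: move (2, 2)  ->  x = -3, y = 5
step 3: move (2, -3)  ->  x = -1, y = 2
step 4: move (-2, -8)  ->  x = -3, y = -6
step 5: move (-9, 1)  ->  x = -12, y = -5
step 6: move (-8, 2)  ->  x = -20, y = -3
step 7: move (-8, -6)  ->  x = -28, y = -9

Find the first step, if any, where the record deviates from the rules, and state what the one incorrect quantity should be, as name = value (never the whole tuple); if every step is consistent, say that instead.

Recomputing the run from the initial state:
step 1: x = -9, y = 3
step 2: x = -7, y = 5
step 3: x = -5, y = 2
step 4: x = -7, y = -6
step 5: x = -16, y = -5
step 6: x = -24, y = -3
step 7: x = -32, y = -9
The first disagreement with the record is at step 2, where the value should be x = -7.

step 2, x = -7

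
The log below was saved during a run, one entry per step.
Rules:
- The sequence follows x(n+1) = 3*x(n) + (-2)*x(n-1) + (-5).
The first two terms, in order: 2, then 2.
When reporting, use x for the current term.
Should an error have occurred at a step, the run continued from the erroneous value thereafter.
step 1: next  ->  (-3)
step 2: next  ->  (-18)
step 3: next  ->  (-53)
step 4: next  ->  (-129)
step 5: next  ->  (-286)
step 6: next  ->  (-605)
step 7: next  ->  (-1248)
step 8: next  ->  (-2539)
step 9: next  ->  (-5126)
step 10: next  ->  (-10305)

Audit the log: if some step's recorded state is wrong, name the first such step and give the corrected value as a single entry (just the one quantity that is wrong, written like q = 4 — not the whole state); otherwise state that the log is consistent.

step 1: x = 3*(2) + (-2)*(2) + (-5) = -3 -> verified
step 2: x = 3*(-3) + (-2)*(2) + (-5) = -18 -> consistent with the log
step 3: x = 3*(-18) + (-2)*(-3) + (-5) = -53 -> in agreement
step 4: x = 3*(-53) + (-2)*(-18) + (-5) = -128 -> the log disagrees here
Step 4 is the first one off; corrected, x = -128.

step 4, x = -128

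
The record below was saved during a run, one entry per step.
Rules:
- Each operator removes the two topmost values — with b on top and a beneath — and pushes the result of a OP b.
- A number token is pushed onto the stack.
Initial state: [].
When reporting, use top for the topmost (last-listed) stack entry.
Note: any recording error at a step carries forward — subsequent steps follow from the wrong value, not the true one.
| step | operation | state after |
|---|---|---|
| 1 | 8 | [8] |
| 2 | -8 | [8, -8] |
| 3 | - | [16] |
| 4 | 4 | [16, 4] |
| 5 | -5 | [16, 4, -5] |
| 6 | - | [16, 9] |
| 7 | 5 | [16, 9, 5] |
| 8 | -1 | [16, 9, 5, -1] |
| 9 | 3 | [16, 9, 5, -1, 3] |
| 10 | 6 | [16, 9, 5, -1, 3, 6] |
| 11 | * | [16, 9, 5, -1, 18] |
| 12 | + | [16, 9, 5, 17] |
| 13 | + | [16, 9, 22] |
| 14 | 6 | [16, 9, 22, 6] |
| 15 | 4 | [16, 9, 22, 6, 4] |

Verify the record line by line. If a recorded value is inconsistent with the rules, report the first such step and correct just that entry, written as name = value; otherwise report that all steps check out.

Recomputing the run from the initial state:
step 1: [8]
step 2: [8, -8]
step 3: [16]
step 4: [16, 4]
step 5: [16, 4, -5]
step 6: [16, 9]
step 7: [16, 9, 5]
step 8: [16, 9, 5, -1]
step 9: [16, 9, 5, -1, 3]
step 10: [16, 9, 5, -1, 3, 6]
step 11: [16, 9, 5, -1, 18]
step 12: [16, 9, 5, 17]
step 13: [16, 9, 22]
step 14: [16, 9, 22, 6]
step 15: [16, 9, 22, 6, 4]
This matches the record at every step.

no error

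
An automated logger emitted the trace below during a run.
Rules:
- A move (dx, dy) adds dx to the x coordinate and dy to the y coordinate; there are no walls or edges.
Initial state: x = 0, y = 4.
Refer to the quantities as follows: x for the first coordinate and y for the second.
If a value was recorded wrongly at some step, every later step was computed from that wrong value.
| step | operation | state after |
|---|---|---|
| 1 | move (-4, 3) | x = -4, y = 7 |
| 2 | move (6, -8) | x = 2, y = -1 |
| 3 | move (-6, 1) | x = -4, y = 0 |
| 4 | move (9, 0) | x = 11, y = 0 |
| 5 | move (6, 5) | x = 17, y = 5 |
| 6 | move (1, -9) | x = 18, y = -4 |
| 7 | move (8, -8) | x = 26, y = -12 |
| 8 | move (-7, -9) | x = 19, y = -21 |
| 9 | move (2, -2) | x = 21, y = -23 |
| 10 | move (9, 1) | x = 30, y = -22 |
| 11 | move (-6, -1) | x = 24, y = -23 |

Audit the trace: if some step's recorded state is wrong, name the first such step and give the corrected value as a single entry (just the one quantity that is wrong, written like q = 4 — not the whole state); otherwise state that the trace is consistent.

1. x = 0 + (-4) = -4, y = 4 + (3) = 7 (matches)
2. x = -4 + (6) = 2, y = 7 + (-8) = -1 (verified)
3. x = 2 + (-6) = -4, y = -1 + (1) = 0 (checks out)
4. x = -4 + (9) = 5, y = 0 + (0) = 0 (the trace disagrees here)
Step 4 is the first one off; corrected, x = 5.

step 4, x = 5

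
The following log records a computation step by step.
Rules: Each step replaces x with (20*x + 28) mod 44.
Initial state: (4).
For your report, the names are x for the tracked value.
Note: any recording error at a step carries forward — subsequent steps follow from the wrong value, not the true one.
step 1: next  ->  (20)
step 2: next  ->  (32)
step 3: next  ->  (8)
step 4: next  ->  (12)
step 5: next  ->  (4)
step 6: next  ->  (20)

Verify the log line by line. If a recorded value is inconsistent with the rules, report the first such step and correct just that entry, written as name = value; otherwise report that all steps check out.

no error

Recomputing the run from the initial state:
step 1: x = 20
step 2: x = 32
step 3: x = 8
step 4: x = 12
step 5: x = 4
step 6: x = 20
This matches the log at every step.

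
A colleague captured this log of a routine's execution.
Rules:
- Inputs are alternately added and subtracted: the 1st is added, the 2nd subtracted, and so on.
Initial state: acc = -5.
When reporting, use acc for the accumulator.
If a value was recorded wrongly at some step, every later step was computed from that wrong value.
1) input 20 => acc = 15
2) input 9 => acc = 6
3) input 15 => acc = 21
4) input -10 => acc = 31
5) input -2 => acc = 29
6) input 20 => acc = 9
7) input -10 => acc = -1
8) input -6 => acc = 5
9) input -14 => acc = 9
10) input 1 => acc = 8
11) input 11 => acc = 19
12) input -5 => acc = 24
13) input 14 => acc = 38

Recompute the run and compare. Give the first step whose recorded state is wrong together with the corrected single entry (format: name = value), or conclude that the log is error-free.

step 9, acc = -9

Step 1: acc = -5 + 20 = 15 — exactly as logged.
Step 2: acc = 15 - 9 = 6 — consistent with the log.
Step 3: acc = 6 + 15 = 21 — checks out.
Step 4: acc = 21 - -10 = 31 — confirmed correct.
Step 5: acc = 31 + -2 = 29 — checks out.
Step 6: acc = 29 - 20 = 9 — checks out.
Step 7: acc = 9 + -10 = -1 — agrees with the log.
Step 8: acc = -1 - -6 = 5 — exactly as logged.
Step 9: acc = 5 + -14 = -9 — this is not what the log shows.
The audit stops at step 9: the recorded entry is wrong and should be acc = -9.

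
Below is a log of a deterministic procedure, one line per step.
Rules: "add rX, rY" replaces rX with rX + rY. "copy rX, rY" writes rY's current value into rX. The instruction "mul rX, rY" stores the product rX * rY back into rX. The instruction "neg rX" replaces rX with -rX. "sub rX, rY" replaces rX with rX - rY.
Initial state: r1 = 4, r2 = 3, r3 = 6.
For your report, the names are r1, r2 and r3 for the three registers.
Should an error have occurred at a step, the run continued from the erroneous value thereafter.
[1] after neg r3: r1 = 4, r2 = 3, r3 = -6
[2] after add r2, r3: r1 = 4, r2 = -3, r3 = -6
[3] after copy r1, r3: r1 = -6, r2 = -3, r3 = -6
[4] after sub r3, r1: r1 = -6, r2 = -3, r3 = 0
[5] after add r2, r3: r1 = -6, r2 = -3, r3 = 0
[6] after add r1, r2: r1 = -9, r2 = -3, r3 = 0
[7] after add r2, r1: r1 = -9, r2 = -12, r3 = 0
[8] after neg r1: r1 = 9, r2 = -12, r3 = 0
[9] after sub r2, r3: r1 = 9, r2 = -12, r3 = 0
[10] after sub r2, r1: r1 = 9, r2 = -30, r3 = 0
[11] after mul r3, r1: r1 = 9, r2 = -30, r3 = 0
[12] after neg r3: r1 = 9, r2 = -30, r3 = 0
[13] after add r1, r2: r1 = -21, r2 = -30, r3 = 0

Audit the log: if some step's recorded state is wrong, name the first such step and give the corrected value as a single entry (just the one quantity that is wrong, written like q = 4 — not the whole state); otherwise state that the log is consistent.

step 10, r2 = -21

1. r3 = -(6) = -6 (exactly as logged)
2. r2 = 3 + -6 = -3 (no discrepancy)
3. r1 = -6 (confirmed correct)
4. r3 = -6 - -6 = 0 (consistent with the log)
5. r2 = -3 + 0 = -3 (checks out)
6. r1 = -6 + -3 = -9 (same as recorded)
7. r2 = -3 + -9 = -12 (no discrepancy)
8. r1 = -(-9) = 9 (confirmed correct)
9. r2 = -12 - 0 = -12 (verified)
10. r2 = -12 - 9 = -21 (a discrepancy with the log)
Conclusion: step 10 carries the first error; the entry should be r2 = -21.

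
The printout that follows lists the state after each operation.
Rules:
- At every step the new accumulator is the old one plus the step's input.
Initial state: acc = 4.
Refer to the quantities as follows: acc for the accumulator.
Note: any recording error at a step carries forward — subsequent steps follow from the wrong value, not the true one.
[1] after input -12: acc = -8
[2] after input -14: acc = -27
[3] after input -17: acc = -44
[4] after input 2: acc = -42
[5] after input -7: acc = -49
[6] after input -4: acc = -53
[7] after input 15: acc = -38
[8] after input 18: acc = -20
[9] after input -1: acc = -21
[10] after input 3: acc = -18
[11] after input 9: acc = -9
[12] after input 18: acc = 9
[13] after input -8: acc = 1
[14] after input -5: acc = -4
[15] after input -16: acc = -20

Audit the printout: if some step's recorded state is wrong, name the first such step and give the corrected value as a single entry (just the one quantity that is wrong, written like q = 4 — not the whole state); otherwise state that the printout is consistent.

step 2, acc = -22

Step 1: acc = 4 + -12 = -8 — agrees with the printout.
Step 2: acc = -8 + -14 = -22 — this is not what the printout shows.
The audit stops at step 2: the recorded entry is wrong and should be acc = -22.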